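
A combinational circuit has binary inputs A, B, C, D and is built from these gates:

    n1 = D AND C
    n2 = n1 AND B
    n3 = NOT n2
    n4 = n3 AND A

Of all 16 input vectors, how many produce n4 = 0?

9

n4 = n3 AND A must be 0, so at least one of n3, A is 0.
Enumerating the 16 input combinations, 9 give n4 = 0 and 7 give n4 = 1.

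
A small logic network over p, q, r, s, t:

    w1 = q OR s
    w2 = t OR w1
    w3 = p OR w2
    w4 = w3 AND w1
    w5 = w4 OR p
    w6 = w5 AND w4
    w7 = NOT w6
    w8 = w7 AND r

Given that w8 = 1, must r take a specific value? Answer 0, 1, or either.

1

w8 = w7 AND r must be 1, so both w7 = 1 and r = 1.
Every assignment with w8 = 1 has r = 1; there are 4 such assignment(s).
  p=0, q=0, r=1, s=0, t=0
  p=0, q=0, r=1, s=0, t=1
  p=1, q=0, r=1, s=0, t=0
  p=1, q=0, r=1, s=0, t=1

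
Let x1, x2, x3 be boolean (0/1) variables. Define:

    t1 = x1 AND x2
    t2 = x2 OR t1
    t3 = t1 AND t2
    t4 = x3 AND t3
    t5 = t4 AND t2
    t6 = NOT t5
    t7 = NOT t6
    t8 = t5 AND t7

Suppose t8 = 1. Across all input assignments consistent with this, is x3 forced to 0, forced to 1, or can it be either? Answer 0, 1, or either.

t8 = t5 AND t7 must be 1, so both t5 = 1 and t7 = 1.
t5 = t4 AND t2 must be 1, so both t4 = 1 and t2 = 1.
Every assignment with t8 = 1 has x3 = 1; there are 1 such assignment(s).
  x1=1, x2=1, x3=1

1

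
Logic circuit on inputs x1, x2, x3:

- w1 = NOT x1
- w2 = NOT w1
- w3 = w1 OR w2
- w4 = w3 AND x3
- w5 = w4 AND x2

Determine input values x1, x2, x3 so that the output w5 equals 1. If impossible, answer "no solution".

x1=0, x2=1, x3=1

w5 = w4 AND x2 must be 1, so both w4 = 1 and x2 = 1.
w4 = w3 AND x3 must be 1, so both w3 = 1 and x3 = 1.
Check with x1=0, x2=1, x3=1:
w1 = NOT x1 = NOT 0 = 1
w2 = NOT w1 = NOT 1 = 0
w3 = w1 OR w2 = 1 OR 0 = 1
w4 = w3 AND x3 = 1 AND 1 = 1
w5 = w4 AND x2 = 1 AND 1 = 1
So w5 = 1 as required.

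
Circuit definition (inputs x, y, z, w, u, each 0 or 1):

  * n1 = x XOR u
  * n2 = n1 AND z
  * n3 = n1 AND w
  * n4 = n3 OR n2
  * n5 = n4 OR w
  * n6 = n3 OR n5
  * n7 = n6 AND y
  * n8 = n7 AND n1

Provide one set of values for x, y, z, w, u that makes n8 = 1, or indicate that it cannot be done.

n8 = n7 AND n1 must be 1, so both n7 = 1 and n1 = 1.
n7 = n6 AND y must be 1, so both n6 = 1 and y = 1.
Check with x=0, y=1, z=1, w=0, u=1:
n1 = x XOR u = 0 XOR 1 = 1
n2 = n1 AND z = 1 AND 1 = 1
n3 = n1 AND w = 1 AND 0 = 0
n4 = n3 OR n2 = 0 OR 1 = 1
n5 = n4 OR w = 1 OR 0 = 1
n6 = n3 OR n5 = 0 OR 1 = 1
n7 = n6 AND y = 1 AND 1 = 1
n8 = n7 AND n1 = 1 AND 1 = 1
So n8 = 1 as required.

x=0, y=1, z=1, w=0, u=1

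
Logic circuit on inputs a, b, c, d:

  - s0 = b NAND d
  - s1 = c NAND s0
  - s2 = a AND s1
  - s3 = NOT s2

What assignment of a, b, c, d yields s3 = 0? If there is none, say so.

s3 = NOT s2 must be 0, so s2 = 1.
s2 = a AND s1 must be 1, so both a = 1 and s1 = 1.
s1 = c NAND s0 must be 1, so at least one of c, s0 is 0.
Check with a=1, b=0, c=0, d=1:
s0 = b NAND d = 0 NAND 1 = 1
s1 = c NAND s0 = 0 NAND 1 = 1
s2 = a AND s1 = 1 AND 1 = 1
s3 = NOT s2 = NOT 1 = 0
So s3 = 0 as required.

a=1, b=0, c=0, d=1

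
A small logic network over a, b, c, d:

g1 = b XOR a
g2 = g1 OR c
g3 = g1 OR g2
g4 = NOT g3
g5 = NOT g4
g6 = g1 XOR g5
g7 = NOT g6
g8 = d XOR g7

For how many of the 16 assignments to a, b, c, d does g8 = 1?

8

g8 = d XOR g7 must be 1, so d and g7 differ.
Enumerating the 16 input combinations, 8 give g8 = 1 and 8 give g8 = 0.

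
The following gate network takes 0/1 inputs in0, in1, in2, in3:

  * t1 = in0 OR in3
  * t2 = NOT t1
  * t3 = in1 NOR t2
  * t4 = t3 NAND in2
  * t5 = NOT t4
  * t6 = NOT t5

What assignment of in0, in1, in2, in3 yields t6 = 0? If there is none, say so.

Check with in0=1, in1=0, in2=1, in3=0:
t1 = in0 OR in3 = 1 OR 0 = 1
t2 = NOT t1 = NOT 1 = 0
t3 = in1 NOR t2 = 0 NOR 0 = 1
t4 = t3 NAND in2 = 1 NAND 1 = 0
t5 = NOT t4 = NOT 0 = 1
t6 = NOT t5 = NOT 1 = 0
So t6 = 0 as required.

in0=1, in1=0, in2=1, in3=0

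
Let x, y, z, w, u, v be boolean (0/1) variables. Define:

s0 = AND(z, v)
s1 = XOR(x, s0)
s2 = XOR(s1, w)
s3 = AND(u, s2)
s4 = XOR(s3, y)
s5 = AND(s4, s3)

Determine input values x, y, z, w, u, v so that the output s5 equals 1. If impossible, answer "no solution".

x=0 y=0 z=1 w=1 u=1 v=0

s5 = AND(s4, s3) must be 1, so both s4 = 1 and s3 = 1.
s4 = XOR(s3, y) must be 1, so s3 and y differ.
Check with x=0 y=0 z=1 w=1 u=1 v=0:
s0 = AND(z, v) = AND(1, 0) = 0
s1 = XOR(x, s0) = XOR(0, 0) = 0
s2 = XOR(s1, w) = XOR(0, 1) = 1
s3 = AND(u, s2) = AND(1, 1) = 1
s4 = XOR(s3, y) = XOR(1, 0) = 1
s5 = AND(s4, s3) = AND(1, 1) = 1
So s5 = 1 as required.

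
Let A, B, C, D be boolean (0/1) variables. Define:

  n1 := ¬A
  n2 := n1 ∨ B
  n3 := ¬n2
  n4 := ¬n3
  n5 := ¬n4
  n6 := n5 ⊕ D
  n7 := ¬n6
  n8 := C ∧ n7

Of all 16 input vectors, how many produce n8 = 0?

n8 = C ∧ n7 must be 0, so at least one of C, n7 is 0.
Enumerating the 16 input combinations, 12 give n8 = 0 and 4 give n8 = 1.

12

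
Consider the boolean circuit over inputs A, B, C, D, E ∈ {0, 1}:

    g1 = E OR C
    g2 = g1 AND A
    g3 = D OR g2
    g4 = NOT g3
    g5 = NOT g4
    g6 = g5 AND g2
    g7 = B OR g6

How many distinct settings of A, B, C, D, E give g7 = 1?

22

g7 = B OR g6 must be 1, so at least one of B, g6 is 1.
Enumerating the 32 input combinations, 22 give g7 = 1 and 10 give g7 = 0.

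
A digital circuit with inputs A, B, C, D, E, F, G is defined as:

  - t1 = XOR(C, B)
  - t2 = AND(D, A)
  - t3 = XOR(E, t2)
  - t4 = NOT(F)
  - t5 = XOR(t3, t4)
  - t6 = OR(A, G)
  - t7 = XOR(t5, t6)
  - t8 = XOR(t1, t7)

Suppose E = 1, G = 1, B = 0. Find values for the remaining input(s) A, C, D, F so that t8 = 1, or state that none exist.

t8 = XOR(t1, t7) must be 1, so t1 and t7 differ.
Check with E = 1, G = 1, B = 0 and A=1, C=0, D=0, F=0:
t1 = XOR(C, B) = XOR(0, 0) = 0
t2 = AND(D, A) = AND(0, 1) = 0
t3 = XOR(E, t2) = XOR(1, 0) = 1
t4 = NOT(F) = NOT 0 = 1
t5 = XOR(t3, t4) = XOR(1, 1) = 0
t6 = OR(A, G) = OR(1, 1) = 1
t7 = XOR(t5, t6) = XOR(0, 1) = 1
t8 = XOR(t1, t7) = XOR(0, 1) = 1
So t8 = 1.

A=1, C=0, D=0, F=0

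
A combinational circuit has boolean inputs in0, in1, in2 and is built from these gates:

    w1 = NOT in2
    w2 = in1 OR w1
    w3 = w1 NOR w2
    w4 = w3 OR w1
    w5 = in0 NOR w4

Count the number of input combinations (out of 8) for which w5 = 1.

w5 = in0 NOR w4 must be 1, so both in0 = 0 and w4 = 0.
w4 = w3 OR w1 must be 0, so both w3 = 0 and w1 = 0.
w3 = w1 NOR w2 must be 0, so at least one of w1, w2 is 1.
Satisfying assignments:
  in0=0, in1=1, in2=1

1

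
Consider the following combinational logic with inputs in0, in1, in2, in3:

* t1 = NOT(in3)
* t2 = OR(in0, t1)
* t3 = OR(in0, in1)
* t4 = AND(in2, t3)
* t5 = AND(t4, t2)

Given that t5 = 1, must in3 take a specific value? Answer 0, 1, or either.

either

Both values of in3 occur among assignments with t5 = 1:
  in3=0: in0=0, in1=1, in2=1, in3=0
  in3=1: in0=1, in1=0, in2=1, in3=1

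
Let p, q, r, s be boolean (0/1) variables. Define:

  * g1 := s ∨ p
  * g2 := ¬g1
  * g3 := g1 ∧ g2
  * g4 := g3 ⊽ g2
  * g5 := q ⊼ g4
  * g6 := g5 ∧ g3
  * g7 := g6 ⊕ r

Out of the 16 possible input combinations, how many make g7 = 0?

g7 = g6 ⊕ r must be 0, so g6 and r are equal.
Enumerating the 16 input combinations, 8 give g7 = 0 and 8 give g7 = 1.

8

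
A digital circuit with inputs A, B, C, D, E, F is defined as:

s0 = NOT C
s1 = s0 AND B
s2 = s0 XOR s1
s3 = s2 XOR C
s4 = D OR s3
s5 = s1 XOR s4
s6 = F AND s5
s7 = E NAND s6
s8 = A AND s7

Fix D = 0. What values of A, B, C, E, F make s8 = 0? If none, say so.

s8 = A AND s7 must be 0, so at least one of A, s7 is 0.
Check with D = 0 and A=0, B=0, C=1, E=0, F=0:
s0 = NOT C = NOT 1 = 0
s1 = s0 AND B = 0 AND 0 = 0
s2 = s0 XOR s1 = 0 XOR 0 = 0
s3 = s2 XOR C = 0 XOR 1 = 1
s4 = D OR s3 = 0 OR 1 = 1
s5 = s1 XOR s4 = 0 XOR 1 = 1
s6 = F AND s5 = 0 AND 1 = 0
s7 = E NAND s6 = 0 NAND 0 = 1
s8 = A AND s7 = 0 AND 1 = 0
So s8 = 0.

A=0, B=0, C=1, E=0, F=0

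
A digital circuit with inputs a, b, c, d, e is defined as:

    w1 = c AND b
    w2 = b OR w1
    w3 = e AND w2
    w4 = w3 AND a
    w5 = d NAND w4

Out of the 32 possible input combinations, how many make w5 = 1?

w5 = d NAND w4 must be 1, so at least one of d, w4 is 0.
Enumerating the 32 input combinations, 30 give w5 = 1 and 2 give w5 = 0.

30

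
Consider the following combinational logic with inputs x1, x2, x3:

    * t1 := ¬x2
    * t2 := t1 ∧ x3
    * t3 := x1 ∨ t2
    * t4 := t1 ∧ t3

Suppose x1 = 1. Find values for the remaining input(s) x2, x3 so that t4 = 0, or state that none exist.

t4 = t1 ∧ t3 must be 0, so at least one of t1, t3 is 0.
Check with x1 = 1 and x2=1, x3=0:
t1 = ¬x2 = ¬1 = 0
t2 = t1 ∧ x3 = 0 ∧ 0 = 0
t3 = x1 ∨ t2 = 1 ∨ 0 = 1
t4 = t1 ∧ t3 = 0 ∧ 1 = 0
So t4 = 0.

x2=1, x3=0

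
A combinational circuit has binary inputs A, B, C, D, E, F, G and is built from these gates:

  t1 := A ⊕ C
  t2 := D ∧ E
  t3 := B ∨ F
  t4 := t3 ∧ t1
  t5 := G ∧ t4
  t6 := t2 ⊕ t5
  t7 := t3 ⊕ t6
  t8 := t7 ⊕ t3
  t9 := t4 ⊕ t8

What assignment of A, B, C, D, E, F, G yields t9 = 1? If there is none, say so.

t9 = t4 ⊕ t8 must be 1, so t4 and t8 differ.
Check with A=0, B=0, C=0, D=1, E=1, F=1, G=0:
t1 = A ⊕ C = 0 ⊕ 0 = 0
t2 = D ∧ E = 1 ∧ 1 = 1
t3 = B ∨ F = 0 ∨ 1 = 1
t4 = t3 ∧ t1 = 1 ∧ 0 = 0
t5 = G ∧ t4 = 0 ∧ 0 = 0
t6 = t2 ⊕ t5 = 1 ⊕ 0 = 1
t7 = t3 ⊕ t6 = 1 ⊕ 1 = 0
t8 = t7 ⊕ t3 = 0 ⊕ 1 = 1
t9 = t4 ⊕ t8 = 0 ⊕ 1 = 1
So t9 = 1 as required.

A=0, B=0, C=0, D=1, E=1, F=1, G=0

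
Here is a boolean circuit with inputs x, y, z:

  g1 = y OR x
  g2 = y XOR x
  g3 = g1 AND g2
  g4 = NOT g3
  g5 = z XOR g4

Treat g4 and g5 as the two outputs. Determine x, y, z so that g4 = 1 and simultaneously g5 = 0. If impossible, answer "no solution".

Check with x=1, y=1, z=1:
g1 = y OR x = 1 OR 1 = 1
g2 = y XOR x = 1 XOR 1 = 0
g3 = g1 AND g2 = 1 AND 0 = 0
g4 = NOT g3 = NOT 0 = 1
g5 = z XOR g4 = 1 XOR 1 = 0
So g4 = 1 and g5 = 0.

x=1, y=1, z=1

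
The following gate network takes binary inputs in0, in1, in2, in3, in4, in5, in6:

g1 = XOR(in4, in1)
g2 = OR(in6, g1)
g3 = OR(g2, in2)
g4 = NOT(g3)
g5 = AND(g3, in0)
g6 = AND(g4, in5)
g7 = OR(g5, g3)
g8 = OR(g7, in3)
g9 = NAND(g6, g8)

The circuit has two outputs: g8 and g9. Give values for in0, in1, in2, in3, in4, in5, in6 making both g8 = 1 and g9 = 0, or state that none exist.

Check with in0=0 in1=0 in2=0 in3=1 in4=0 in5=1 in6=0:
g1 = XOR(in4, in1) = XOR(0, 0) = 0
g2 = OR(in6, g1) = OR(0, 0) = 0
g3 = OR(g2, in2) = OR(0, 0) = 0
g4 = NOT(g3) = NOT 0 = 1
g5 = AND(g3, in0) = AND(0, 0) = 0
g6 = AND(g4, in5) = AND(1, 1) = 1
g7 = OR(g5, g3) = OR(0, 0) = 0
g8 = OR(g7, in3) = OR(0, 1) = 1
g9 = NAND(g6, g8) = NAND(1, 1) = 0
So g8 = 1 and g9 = 0.

in0=0 in1=0 in2=0 in3=1 in4=0 in5=1 in6=0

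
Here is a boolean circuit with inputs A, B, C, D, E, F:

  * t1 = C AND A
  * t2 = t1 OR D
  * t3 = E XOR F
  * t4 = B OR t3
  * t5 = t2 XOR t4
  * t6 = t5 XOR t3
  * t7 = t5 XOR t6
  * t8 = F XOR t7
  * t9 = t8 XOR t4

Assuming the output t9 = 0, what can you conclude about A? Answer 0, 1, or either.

Both values of A occur among assignments with t9 = 0:
  A=0: A=0, B=0, C=0, D=0, E=0, F=0
  A=1: A=1, B=0, C=0, D=0, E=0, F=0

either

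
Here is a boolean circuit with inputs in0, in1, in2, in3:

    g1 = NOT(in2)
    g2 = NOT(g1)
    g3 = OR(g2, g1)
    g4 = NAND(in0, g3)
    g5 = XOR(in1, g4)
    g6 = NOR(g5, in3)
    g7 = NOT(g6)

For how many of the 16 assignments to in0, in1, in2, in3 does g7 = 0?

4

g7 = NOT(g6) must be 0, so g6 = 1.
g6 = NOR(g5, in3) must be 1, so both g5 = 0 and in3 = 0.
Satisfying assignments:
  in0=0, in1=1, in2=0, in3=0
  in0=0, in1=1, in2=1, in3=0
  in0=1, in1=0, in2=0, in3=0
  in0=1, in1=0, in2=1, in3=0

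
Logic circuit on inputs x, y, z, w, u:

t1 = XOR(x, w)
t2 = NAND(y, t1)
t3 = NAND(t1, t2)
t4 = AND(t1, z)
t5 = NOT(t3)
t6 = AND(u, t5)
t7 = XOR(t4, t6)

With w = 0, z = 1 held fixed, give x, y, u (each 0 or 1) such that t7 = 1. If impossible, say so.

t7 = XOR(t4, t6) must be 1, so t4 and t6 differ.
Check with w = 0, z = 1 and x=1, y=1, u=0:
t1 = XOR(x, w) = XOR(1, 0) = 1
t2 = NAND(y, t1) = NAND(1, 1) = 0
t3 = NAND(t1, t2) = NAND(1, 0) = 1
t4 = AND(t1, z) = AND(1, 1) = 1
t5 = NOT(t3) = NOT 1 = 0
t6 = AND(u, t5) = AND(0, 0) = 0
t7 = XOR(t4, t6) = XOR(1, 0) = 1
So t7 = 1.

x=1 y=1 u=0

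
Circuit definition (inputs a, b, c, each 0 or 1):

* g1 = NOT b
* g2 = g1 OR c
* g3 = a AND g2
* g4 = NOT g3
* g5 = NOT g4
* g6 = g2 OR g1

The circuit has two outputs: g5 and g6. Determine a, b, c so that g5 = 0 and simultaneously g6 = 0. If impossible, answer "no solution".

a=0, b=1, c=0

Check with a=0, b=1, c=0:
g1 = NOT b = NOT 1 = 0
g2 = g1 OR c = 0 OR 0 = 0
g3 = a AND g2 = 0 AND 0 = 0
g4 = NOT g3 = NOT 0 = 1
g5 = NOT g4 = NOT 1 = 0
g6 = g2 OR g1 = 0 OR 0 = 0
So g5 = 0 and g6 = 0.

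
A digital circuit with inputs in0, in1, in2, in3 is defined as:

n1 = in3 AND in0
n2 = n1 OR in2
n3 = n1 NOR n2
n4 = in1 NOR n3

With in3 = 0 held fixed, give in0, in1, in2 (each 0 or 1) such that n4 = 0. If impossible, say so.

in0=1, in1=0, in2=0

Check with in3 = 0 and in0=1, in1=0, in2=0:
n1 = in3 AND in0 = 0 AND 1 = 0
n2 = n1 OR in2 = 0 OR 0 = 0
n3 = n1 NOR n2 = 0 NOR 0 = 1
n4 = in1 NOR n3 = 0 NOR 1 = 0
So n4 = 0.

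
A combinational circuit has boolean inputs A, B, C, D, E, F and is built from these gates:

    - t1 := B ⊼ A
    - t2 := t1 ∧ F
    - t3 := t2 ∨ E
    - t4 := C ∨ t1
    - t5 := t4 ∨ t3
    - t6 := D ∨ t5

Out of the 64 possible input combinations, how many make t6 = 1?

t6 = D ∨ t5 must be 1, so at least one of D, t5 is 1.
Enumerating the 64 input combinations, 62 give t6 = 1 and 2 give t6 = 0.

62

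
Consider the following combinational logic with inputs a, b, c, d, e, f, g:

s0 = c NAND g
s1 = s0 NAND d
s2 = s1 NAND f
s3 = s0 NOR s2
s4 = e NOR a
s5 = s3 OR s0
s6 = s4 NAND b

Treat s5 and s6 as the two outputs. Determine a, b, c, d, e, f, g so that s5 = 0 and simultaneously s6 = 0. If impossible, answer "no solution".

a=0, b=1, c=1, d=0, e=0, f=0, g=1

Check with a=0, b=1, c=1, d=0, e=0, f=0, g=1:
s0 = c NAND g = 1 NAND 1 = 0
s1 = s0 NAND d = 0 NAND 0 = 1
s2 = s1 NAND f = 1 NAND 0 = 1
s3 = s0 NOR s2 = 0 NOR 1 = 0
s4 = e NOR a = 0 NOR 0 = 1
s5 = s3 OR s0 = 0 OR 0 = 0
s6 = s4 NAND b = 1 NAND 1 = 0
So s5 = 0 and s6 = 0.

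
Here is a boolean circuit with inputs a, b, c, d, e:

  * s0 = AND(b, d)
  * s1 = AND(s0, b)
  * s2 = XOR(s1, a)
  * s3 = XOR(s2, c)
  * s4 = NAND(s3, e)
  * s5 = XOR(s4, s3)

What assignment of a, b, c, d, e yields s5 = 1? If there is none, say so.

Check with a=1 b=0 c=1 d=0 e=0:
s0 = AND(b, d) = AND(0, 0) = 0
s1 = AND(s0, b) = AND(0, 0) = 0
s2 = XOR(s1, a) = XOR(0, 1) = 1
s3 = XOR(s2, c) = XOR(1, 1) = 0
s4 = NAND(s3, e) = NAND(0, 0) = 1
s5 = XOR(s4, s3) = XOR(1, 0) = 1
So s5 = 1 as required.

a=1 b=0 c=1 d=0 e=0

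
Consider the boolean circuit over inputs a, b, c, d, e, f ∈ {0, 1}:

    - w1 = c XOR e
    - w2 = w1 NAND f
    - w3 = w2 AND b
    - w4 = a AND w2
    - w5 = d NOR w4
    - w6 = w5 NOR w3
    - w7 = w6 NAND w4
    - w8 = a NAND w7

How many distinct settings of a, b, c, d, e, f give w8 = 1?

44

w8 = a NAND w7 must be 1, so at least one of a, w7 is 0.
Enumerating the 64 input combinations, 44 give w8 = 1 and 20 give w8 = 0.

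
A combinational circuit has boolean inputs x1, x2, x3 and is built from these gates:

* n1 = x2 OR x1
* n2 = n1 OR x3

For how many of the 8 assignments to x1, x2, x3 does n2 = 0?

n2 = n1 OR x3 must be 0, so both n1 = 0 and x3 = 0.
n1 = x2 OR x1 must be 0, so both x2 = 0 and x1 = 0.
Satisfying assignments:
  x1=0, x2=0, x3=0

1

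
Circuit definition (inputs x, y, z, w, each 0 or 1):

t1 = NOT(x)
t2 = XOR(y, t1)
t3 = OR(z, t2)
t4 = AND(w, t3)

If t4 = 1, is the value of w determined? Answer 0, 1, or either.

t4 = AND(w, t3) must be 1, so both w = 1 and t3 = 1.
Every assignment with t4 = 1 has w = 1; there are 6 such assignment(s).

1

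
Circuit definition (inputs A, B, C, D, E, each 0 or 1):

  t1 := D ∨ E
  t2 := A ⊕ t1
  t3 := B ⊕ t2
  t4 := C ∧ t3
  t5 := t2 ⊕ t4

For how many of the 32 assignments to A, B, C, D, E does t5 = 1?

t5 = t2 ⊕ t4 must be 1, so t2 and t4 differ.
Enumerating the 32 input combinations, 16 give t5 = 1 and 16 give t5 = 0.

16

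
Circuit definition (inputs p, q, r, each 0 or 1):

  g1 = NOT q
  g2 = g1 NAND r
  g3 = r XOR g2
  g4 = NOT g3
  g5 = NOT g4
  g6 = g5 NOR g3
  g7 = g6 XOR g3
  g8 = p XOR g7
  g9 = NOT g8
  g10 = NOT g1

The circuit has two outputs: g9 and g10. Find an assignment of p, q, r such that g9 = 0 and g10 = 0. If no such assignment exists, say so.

Check with p=0, q=0, r=1:
g1 = NOT q = NOT 0 = 1
g2 = g1 NAND r = 1 NAND 1 = 0
g3 = r XOR g2 = 1 XOR 0 = 1
g4 = NOT g3 = NOT 1 = 0
g5 = NOT g4 = NOT 0 = 1
g6 = g5 NOR g3 = 1 NOR 1 = 0
g7 = g6 XOR g3 = 0 XOR 1 = 1
g8 = p XOR g7 = 0 XOR 1 = 1
g9 = NOT g8 = NOT 1 = 0
g10 = NOT g1 = NOT 1 = 0
So g9 = 0 and g10 = 0.

p=0, q=0, r=1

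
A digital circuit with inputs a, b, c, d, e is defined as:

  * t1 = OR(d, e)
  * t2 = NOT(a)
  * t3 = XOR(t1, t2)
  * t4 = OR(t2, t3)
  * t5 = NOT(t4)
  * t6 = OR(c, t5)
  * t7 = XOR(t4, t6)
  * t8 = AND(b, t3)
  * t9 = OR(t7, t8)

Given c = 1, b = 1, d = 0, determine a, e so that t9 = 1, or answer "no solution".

Check with c = 1, b = 1, d = 0 and a=0, e=0:
t1 = OR(d, e) = OR(0, 0) = 0
t2 = NOT(a) = NOT 0 = 1
t3 = XOR(t1, t2) = XOR(0, 1) = 1
t4 = OR(t2, t3) = OR(1, 1) = 1
t5 = NOT(t4) = NOT 1 = 0
t6 = OR(c, t5) = OR(1, 0) = 1
t7 = XOR(t4, t6) = XOR(1, 1) = 0
t8 = AND(b, t3) = AND(1, 1) = 1
t9 = OR(t7, t8) = OR(0, 1) = 1
So t9 = 1.

a=0 e=0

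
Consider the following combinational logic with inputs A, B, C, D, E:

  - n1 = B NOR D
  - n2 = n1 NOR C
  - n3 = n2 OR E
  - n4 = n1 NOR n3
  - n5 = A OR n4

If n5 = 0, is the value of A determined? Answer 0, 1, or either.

n5 = A OR n4 must be 0, so both A = 0 and n4 = 0.
Every assignment with n5 = 0 has A = 0; there are 13 such assignment(s).

0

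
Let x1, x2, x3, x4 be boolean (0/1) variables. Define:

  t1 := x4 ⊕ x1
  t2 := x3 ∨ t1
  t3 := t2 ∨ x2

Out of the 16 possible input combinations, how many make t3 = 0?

t3 = t2 ∨ x2 must be 0, so both t2 = 0 and x2 = 0.
t2 = x3 ∨ t1 must be 0, so both x3 = 0 and t1 = 0.
Satisfying assignments:
  x1=0, x2=0, x3=0, x4=0
  x1=1, x2=0, x3=0, x4=1

2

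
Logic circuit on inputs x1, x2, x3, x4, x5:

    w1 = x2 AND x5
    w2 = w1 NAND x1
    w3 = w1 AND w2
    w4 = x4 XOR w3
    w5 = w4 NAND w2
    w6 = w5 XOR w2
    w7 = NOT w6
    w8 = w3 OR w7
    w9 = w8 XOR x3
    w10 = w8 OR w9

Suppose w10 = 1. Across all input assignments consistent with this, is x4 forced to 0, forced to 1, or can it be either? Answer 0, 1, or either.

either

Both values of x4 occur among assignments with w10 = 1:
  x4=0: x1=0, x2=0, x3=0, x4=0, x5=0
  x4=1: x1=0, x2=0, x3=1, x4=1, x5=0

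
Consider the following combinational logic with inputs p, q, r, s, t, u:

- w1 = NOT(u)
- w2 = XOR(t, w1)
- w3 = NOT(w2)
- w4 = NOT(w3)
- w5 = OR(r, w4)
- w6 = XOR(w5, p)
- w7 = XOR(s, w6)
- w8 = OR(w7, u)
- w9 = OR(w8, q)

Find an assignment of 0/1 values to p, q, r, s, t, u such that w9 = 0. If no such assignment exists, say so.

p=1 q=0 r=0 s=0 t=0 u=0

Check with p=1 q=0 r=0 s=0 t=0 u=0:
w1 = NOT(u) = NOT 0 = 1
w2 = XOR(t, w1) = XOR(0, 1) = 1
w3 = NOT(w2) = NOT 1 = 0
w4 = NOT(w3) = NOT 0 = 1
w5 = OR(r, w4) = OR(0, 1) = 1
w6 = XOR(w5, p) = XOR(1, 1) = 0
w7 = XOR(s, w6) = XOR(0, 0) = 0
w8 = OR(w7, u) = OR(0, 0) = 0
w9 = OR(w8, q) = OR(0, 0) = 0
So w9 = 0 as required.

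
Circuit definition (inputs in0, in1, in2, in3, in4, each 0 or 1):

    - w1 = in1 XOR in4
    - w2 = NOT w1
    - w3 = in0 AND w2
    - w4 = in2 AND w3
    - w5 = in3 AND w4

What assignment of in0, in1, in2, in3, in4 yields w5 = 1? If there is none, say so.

w5 = in3 AND w4 must be 1, so both in3 = 1 and w4 = 1.
w4 = in2 AND w3 must be 1, so both in2 = 1 and w3 = 1.
w3 = in0 AND w2 must be 1, so both in0 = 1 and w2 = 1.
Check with in0=1, in1=0, in2=1, in3=1, in4=0:
w1 = in1 XOR in4 = 0 XOR 0 = 0
w2 = NOT w1 = NOT 0 = 1
w3 = in0 AND w2 = 1 AND 1 = 1
w4 = in2 AND w3 = 1 AND 1 = 1
w5 = in3 AND w4 = 1 AND 1 = 1
So w5 = 1 as required.

in0=1, in1=0, in2=1, in3=1, in4=0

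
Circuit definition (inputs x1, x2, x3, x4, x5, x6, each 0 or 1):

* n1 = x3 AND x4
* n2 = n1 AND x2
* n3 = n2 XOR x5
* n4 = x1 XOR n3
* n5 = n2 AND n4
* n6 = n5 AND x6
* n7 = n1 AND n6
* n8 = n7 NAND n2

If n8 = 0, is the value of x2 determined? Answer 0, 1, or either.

n8 = n7 NAND n2 must be 0, so both n7 = 1 and n2 = 1.
n7 = n1 AND n6 must be 1, so both n1 = 1 and n6 = 1.
Every assignment with n8 = 0 has x2 = 1; there are 2 such assignment(s).
  x1=0, x2=1, x3=1, x4=1, x5=0, x6=1
  x1=1, x2=1, x3=1, x4=1, x5=1, x6=1

1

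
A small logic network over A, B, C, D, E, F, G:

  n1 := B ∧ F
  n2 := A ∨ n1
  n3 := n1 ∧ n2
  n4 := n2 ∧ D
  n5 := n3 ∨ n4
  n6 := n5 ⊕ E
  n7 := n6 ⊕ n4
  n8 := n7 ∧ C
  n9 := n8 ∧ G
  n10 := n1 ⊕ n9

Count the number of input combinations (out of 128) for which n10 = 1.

n10 = n1 ⊕ n9 must be 1, so n1 and n9 differ.
Enumerating the 128 input combinations, 40 give n10 = 1 and 88 give n10 = 0.

40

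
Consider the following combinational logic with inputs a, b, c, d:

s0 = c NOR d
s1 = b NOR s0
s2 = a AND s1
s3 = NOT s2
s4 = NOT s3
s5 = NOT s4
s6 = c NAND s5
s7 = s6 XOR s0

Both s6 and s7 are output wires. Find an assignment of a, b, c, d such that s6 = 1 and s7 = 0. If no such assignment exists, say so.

a=1, b=0, c=0, d=0

Check with a=1, b=0, c=0, d=0:
s0 = c NOR d = 0 NOR 0 = 1
s1 = b NOR s0 = 0 NOR 1 = 0
s2 = a AND s1 = 1 AND 0 = 0
s3 = NOT s2 = NOT 0 = 1
s4 = NOT s3 = NOT 1 = 0
s5 = NOT s4 = NOT 0 = 1
s6 = c NAND s5 = 0 NAND 1 = 1
s7 = s6 XOR s0 = 1 XOR 1 = 0
So s6 = 1 and s7 = 0.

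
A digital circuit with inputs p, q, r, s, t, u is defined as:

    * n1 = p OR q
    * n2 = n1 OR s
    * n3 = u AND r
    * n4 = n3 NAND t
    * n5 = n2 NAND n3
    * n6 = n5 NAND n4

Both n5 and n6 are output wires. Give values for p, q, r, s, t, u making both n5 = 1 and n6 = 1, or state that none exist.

p=0, q=0, r=1, s=0, t=1, u=1

Check with p=0, q=0, r=1, s=0, t=1, u=1:
n1 = p OR q = 0 OR 0 = 0
n2 = n1 OR s = 0 OR 0 = 0
n3 = u AND r = 1 AND 1 = 1
n4 = n3 NAND t = 1 NAND 1 = 0
n5 = n2 NAND n3 = 0 NAND 1 = 1
n6 = n5 NAND n4 = 1 NAND 0 = 1
So n5 = 1 and n6 = 1.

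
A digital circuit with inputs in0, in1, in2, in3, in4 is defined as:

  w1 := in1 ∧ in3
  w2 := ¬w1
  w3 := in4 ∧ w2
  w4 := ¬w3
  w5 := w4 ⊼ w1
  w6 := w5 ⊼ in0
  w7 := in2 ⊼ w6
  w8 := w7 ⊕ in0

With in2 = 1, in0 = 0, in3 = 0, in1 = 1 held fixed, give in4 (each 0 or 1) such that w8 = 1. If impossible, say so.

With in2 = 1, in0 = 0, in3 = 0, in1 = 1 fixed, none of the 2 settings of in4 give w8 = 1.
For example, with in4=0:
w1 = in1 ∧ in3 = 1 ∧ 0 = 0
w2 = ¬w1 = ¬0 = 1
w3 = in4 ∧ w2 = 0 ∧ 1 = 0
w4 = ¬w3 = ¬0 = 1
w5 = w4 ⊼ w1 = 1 ⊼ 0 = 1
w6 = w5 ⊼ in0 = 1 ⊼ 0 = 1
w7 = in2 ⊼ w6 = 1 ⊼ 1 = 0
w8 = w7 ⊕ in0 = 0 ⊕ 0 = 0
giving w8 = 0 ≠ 1.

no solution exists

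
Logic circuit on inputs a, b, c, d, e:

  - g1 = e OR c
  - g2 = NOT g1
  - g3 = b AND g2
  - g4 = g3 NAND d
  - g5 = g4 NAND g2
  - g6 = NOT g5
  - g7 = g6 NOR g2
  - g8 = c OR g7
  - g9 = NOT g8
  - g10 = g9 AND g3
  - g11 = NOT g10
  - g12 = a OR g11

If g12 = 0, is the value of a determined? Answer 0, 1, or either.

g12 = a OR g11 must be 0, so both a = 0 and g11 = 0.
Every assignment with g12 = 0 has a = 0; there are 2 such assignment(s).
  a=0, b=1, c=0, d=0, e=0
  a=0, b=1, c=0, d=1, e=0

0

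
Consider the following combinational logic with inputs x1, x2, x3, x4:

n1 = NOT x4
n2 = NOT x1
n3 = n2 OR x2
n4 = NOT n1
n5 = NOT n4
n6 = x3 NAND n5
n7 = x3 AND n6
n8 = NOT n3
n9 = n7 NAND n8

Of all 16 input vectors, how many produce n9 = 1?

15

n9 = n7 NAND n8 must be 1, so at least one of n7, n8 is 0.
Enumerating the 16 input combinations, 15 give n9 = 1 and 1 give n9 = 0.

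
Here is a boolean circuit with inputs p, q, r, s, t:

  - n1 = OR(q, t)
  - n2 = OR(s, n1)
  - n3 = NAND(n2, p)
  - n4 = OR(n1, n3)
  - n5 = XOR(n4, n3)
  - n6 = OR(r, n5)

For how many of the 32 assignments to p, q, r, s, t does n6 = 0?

10

n6 = OR(r, n5) must be 0, so both r = 0 and n5 = 0.
Enumerating the 32 input combinations, 10 give n6 = 0 and 22 give n6 = 1.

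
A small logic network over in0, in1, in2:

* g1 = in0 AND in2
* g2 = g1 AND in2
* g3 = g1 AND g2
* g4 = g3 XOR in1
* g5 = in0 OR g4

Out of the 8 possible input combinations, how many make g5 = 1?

6

g5 = in0 OR g4 must be 1, so at least one of in0, g4 is 1.
Satisfying assignments:
  in0=0, in1=1, in2=0
  in0=0, in1=1, in2=1
  in0=1, in1=0, in2=0
  in0=1, in1=0, in2=1
  in0=1, in1=1, in2=0
  in0=1, in1=1, in2=1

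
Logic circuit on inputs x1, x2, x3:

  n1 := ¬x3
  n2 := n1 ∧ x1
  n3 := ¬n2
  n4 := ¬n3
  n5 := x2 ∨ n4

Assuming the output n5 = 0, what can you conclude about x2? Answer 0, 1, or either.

n5 = x2 ∨ n4 must be 0, so both x2 = 0 and n4 = 0.
Every assignment with n5 = 0 has x2 = 0; there are 3 such assignment(s).
  x1=0, x2=0, x3=0
  x1=0, x2=0, x3=1
  x1=1, x2=0, x3=1

0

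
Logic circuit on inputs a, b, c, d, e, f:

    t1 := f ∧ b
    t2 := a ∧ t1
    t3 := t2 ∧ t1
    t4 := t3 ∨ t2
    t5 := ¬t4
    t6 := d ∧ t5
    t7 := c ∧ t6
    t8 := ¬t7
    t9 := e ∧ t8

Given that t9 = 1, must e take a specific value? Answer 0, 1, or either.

t9 = e ∧ t8 must be 1, so both e = 1 and t8 = 1.
Every assignment with t9 = 1 has e = 1; there are 25 such assignment(s).

1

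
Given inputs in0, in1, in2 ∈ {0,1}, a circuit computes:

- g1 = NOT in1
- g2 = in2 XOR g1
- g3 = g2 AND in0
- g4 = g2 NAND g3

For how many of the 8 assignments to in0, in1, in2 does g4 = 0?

2

g4 = g2 NAND g3 must be 0, so both g2 = 1 and g3 = 1.
Satisfying assignments:
  in0=1, in1=0, in2=0
  in0=1, in1=1, in2=1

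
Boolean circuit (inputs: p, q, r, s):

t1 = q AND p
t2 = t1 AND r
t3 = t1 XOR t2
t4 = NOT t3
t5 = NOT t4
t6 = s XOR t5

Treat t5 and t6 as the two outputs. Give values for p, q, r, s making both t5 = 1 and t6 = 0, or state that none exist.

Check with p=1, q=1, r=0, s=1:
t1 = q AND p = 1 AND 1 = 1
t2 = t1 AND r = 1 AND 0 = 0
t3 = t1 XOR t2 = 1 XOR 0 = 1
t4 = NOT t3 = NOT 1 = 0
t5 = NOT t4 = NOT 0 = 1
t6 = s XOR t5 = 1 XOR 1 = 0
So t5 = 1 and t6 = 0.

p=1, q=1, r=0, s=1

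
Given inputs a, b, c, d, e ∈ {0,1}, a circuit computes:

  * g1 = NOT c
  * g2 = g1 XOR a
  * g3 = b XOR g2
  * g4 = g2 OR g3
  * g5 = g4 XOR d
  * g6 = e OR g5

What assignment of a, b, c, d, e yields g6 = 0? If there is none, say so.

g6 = e OR g5 must be 0, so both e = 0 and g5 = 0.
Check with a=0, b=0, c=1, d=0, e=0:
g1 = NOT c = NOT 1 = 0
g2 = g1 XOR a = 0 XOR 0 = 0
g3 = b XOR g2 = 0 XOR 0 = 0
g4 = g2 OR g3 = 0 OR 0 = 0
g5 = g4 XOR d = 0 XOR 0 = 0
g6 = e OR g5 = 0 OR 0 = 0
So g6 = 0 as required.

a=0, b=0, c=1, d=0, e=0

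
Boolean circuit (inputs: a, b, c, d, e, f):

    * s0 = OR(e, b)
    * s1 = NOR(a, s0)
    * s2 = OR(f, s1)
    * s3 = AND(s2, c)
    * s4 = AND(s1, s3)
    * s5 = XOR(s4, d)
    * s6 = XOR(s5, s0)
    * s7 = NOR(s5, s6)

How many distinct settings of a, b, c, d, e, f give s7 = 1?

8

s7 = NOR(s5, s6) must be 1, so both s5 = 0 and s6 = 0.
s5 = XOR(s4, d) must be 0, so s4 and d are equal.
s6 = XOR(s5, s0) must be 0, so s5 and s0 are equal.
Enumerating the 64 input combinations, 8 give s7 = 1 and 56 give s7 = 0.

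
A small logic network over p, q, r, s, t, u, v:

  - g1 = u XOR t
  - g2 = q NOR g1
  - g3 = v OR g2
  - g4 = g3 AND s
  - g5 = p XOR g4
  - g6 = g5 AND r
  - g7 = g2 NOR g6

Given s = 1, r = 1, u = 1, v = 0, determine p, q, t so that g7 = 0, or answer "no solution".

p=1, q=0, t=1

Check with s = 1, r = 1, u = 1, v = 0 and p=1, q=0, t=1:
g1 = u XOR t = 1 XOR 1 = 0
g2 = q NOR g1 = 0 NOR 0 = 1
g3 = v OR g2 = 0 OR 1 = 1
g4 = g3 AND s = 1 AND 1 = 1
g5 = p XOR g4 = 1 XOR 1 = 0
g6 = g5 AND r = 0 AND 1 = 0
g7 = g2 NOR g6 = 1 NOR 0 = 0
So g7 = 0.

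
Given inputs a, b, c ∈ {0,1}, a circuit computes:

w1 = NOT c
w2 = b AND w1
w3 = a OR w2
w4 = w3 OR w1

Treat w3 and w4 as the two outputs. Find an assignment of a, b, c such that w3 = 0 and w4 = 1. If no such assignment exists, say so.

a=0 b=0 c=0

Check with a=0 b=0 c=0:
w1 = NOT c = NOT 0 = 1
w2 = b AND w1 = 0 AND 1 = 0
w3 = a OR w2 = 0 OR 0 = 0
w4 = w3 OR w1 = 0 OR 1 = 1
So w3 = 0 and w4 = 1.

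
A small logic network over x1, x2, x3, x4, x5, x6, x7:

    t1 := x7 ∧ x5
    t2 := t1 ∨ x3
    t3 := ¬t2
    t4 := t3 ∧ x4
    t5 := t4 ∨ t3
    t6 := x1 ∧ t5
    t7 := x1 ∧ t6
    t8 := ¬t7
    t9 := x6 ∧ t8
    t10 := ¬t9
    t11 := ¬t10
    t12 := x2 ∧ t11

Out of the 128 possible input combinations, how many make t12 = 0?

t12 = x2 ∧ t11 must be 0, so at least one of x2, t11 is 0.
Enumerating the 128 input combinations, 102 give t12 = 0 and 26 give t12 = 1.

102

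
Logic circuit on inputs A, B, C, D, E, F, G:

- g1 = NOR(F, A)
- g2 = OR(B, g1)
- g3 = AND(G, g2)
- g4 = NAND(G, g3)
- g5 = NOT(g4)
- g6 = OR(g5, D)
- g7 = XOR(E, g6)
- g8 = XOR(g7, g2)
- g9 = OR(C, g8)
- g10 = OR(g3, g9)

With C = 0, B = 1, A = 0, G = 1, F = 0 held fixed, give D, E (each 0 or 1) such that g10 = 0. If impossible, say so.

With C = 0, B = 1, A = 0, G = 1, F = 0 fixed, none of the 4 settings of D, E give g10 = 0.
For example, with D=0, E=0:
g1 = NOR(F, A) = NOR(0, 0) = 1
g2 = OR(B, g1) = OR(1, 1) = 1
g3 = AND(G, g2) = AND(1, 1) = 1
g4 = NAND(G, g3) = NAND(1, 1) = 0
g5 = NOT(g4) = NOT 0 = 1
g6 = OR(g5, D) = OR(1, 0) = 1
g7 = XOR(E, g6) = XOR(0, 1) = 1
g8 = XOR(g7, g2) = XOR(1, 1) = 0
g9 = OR(C, g8) = OR(0, 0) = 0
g10 = OR(g3, g9) = OR(1, 0) = 1
giving g10 = 1 ≠ 0.

no solution exists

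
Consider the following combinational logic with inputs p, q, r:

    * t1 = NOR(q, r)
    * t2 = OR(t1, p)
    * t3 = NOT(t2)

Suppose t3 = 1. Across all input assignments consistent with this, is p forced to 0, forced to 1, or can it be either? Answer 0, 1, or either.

t3 = NOT(t2) must be 1, so t2 = 0.
Every assignment with t3 = 1 has p = 0; there are 3 such assignment(s).
  p=0, q=0, r=1
  p=0, q=1, r=0
  p=0, q=1, r=1

0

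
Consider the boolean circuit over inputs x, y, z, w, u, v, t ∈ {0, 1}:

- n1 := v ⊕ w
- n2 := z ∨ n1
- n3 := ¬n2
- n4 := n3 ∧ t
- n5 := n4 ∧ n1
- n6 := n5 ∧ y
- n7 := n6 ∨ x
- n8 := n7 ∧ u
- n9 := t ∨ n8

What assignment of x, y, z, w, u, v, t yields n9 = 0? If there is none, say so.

n9 = t ∨ n8 must be 0, so both t = 0 and n8 = 0.
n8 = n7 ∧ u must be 0, so at least one of n7, u is 0.
Check with x=1, y=0, z=0, w=0, u=0, v=1, t=0:
n1 = v ⊕ w = 1 ⊕ 0 = 1
n2 = z ∨ n1 = 0 ∨ 1 = 1
n3 = ¬n2 = ¬1 = 0
n4 = n3 ∧ t = 0 ∧ 0 = 0
n5 = n4 ∧ n1 = 0 ∧ 1 = 0
n6 = n5 ∧ y = 0 ∧ 0 = 0
n7 = n6 ∨ x = 0 ∨ 1 = 1
n8 = n7 ∧ u = 1 ∧ 0 = 0
n9 = t ∨ n8 = 0 ∨ 0 = 0
So n9 = 0 as required.

x=1, y=0, z=0, w=0, u=0, v=1, t=0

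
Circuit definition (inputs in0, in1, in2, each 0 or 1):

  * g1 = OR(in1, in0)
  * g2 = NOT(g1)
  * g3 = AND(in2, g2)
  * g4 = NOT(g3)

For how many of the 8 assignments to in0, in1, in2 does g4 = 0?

g4 = NOT(g3) must be 0, so g3 = 1.
g3 = AND(in2, g2) must be 1, so both in2 = 1 and g2 = 1.
g2 = NOT(g1) must be 1, so g1 = 0.
Satisfying assignments:
  in0=0, in1=0, in2=1

1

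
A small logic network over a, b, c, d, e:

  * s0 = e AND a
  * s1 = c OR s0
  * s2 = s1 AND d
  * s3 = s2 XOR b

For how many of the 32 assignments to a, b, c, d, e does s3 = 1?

s3 = s2 XOR b must be 1, so s2 and b differ.
Enumerating the 32 input combinations, 16 give s3 = 1 and 16 give s3 = 0.

16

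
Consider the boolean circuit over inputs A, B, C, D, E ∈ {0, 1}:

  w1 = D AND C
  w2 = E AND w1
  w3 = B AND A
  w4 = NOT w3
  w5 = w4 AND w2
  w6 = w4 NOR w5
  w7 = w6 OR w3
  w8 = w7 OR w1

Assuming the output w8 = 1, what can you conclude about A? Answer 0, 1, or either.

either

Both values of A occur among assignments with w8 = 1:
  A=0: A=0, B=0, C=1, D=1, E=0
  A=1: A=1, B=0, C=1, D=1, E=0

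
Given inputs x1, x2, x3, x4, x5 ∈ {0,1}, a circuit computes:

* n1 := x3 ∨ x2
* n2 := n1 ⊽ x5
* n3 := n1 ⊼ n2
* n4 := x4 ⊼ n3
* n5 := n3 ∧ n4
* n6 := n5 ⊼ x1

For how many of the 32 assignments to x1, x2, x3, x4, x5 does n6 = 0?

8

n6 = n5 ⊼ x1 must be 0, so both n5 = 1 and x1 = 1.
Enumerating the 32 input combinations, 8 give n6 = 0 and 24 give n6 = 1.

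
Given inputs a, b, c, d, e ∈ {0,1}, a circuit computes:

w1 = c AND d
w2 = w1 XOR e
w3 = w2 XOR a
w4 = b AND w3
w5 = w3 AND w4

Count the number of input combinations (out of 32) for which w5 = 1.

8

w5 = w3 AND w4 must be 1, so both w3 = 1 and w4 = 1.
Enumerating the 32 input combinations, 8 give w5 = 1 and 24 give w5 = 0.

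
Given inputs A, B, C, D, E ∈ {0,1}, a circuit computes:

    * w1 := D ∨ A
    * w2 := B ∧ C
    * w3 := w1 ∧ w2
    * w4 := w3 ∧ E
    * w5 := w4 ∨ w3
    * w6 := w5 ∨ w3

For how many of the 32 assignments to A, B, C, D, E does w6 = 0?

w6 = w5 ∨ w3 must be 0, so both w5 = 0 and w3 = 0.
w5 = w4 ∨ w3 must be 0, so both w4 = 0 and w3 = 0.
w3 = w1 ∧ w2 must be 0, so at least one of w1, w2 is 0.
Enumerating the 32 input combinations, 26 give w6 = 0 and 6 give w6 = 1.

26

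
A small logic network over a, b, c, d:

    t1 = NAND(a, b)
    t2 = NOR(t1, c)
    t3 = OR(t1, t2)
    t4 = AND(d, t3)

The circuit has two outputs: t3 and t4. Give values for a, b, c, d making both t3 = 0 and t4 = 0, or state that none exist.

a=1 b=1 c=1 d=0

Check with a=1 b=1 c=1 d=0:
t1 = NAND(a, b) = NAND(1, 1) = 0
t2 = NOR(t1, c) = NOR(0, 1) = 0
t3 = OR(t1, t2) = OR(0, 0) = 0
t4 = AND(d, t3) = AND(0, 0) = 0
So t3 = 0 and t4 = 0.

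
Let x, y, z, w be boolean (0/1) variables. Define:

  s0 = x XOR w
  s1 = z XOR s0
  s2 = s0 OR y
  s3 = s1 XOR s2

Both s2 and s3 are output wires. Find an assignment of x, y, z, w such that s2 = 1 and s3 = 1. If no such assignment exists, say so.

x=0, y=0, z=1, w=1

Check with x=0, y=0, z=1, w=1:
s0 = x XOR w = 0 XOR 1 = 1
s1 = z XOR s0 = 1 XOR 1 = 0
s2 = s0 OR y = 1 OR 0 = 1
s3 = s1 XOR s2 = 0 XOR 1 = 1
So s2 = 1 and s3 = 1.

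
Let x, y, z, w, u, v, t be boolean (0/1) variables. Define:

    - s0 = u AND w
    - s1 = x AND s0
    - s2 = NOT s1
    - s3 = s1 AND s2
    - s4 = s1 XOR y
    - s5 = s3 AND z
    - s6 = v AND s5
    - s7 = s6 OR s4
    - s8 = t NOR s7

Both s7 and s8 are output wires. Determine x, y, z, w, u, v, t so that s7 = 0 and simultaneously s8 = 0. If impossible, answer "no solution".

Check with x=1, y=0, z=1, w=0, u=0, v=1, t=1:
s0 = u AND w = 0 AND 0 = 0
s1 = x AND s0 = 1 AND 0 = 0
s2 = NOT s1 = NOT 0 = 1
s3 = s1 AND s2 = 0 AND 1 = 0
s4 = s1 XOR y = 0 XOR 0 = 0
s5 = s3 AND z = 0 AND 1 = 0
s6 = v AND s5 = 1 AND 0 = 0
s7 = s6 OR s4 = 0 OR 0 = 0
s8 = t NOR s7 = 1 NOR 0 = 0
So s7 = 0 and s8 = 0.

x=1, y=0, z=1, w=0, u=0, v=1, t=1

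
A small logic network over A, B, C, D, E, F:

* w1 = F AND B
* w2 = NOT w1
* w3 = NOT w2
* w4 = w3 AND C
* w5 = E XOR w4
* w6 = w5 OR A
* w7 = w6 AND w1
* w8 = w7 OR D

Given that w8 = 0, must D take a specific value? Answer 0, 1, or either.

w8 = w7 OR D must be 0, so both w7 = 0 and D = 0.
Every assignment with w8 = 0 has D = 0; there are 26 such assignment(s).

0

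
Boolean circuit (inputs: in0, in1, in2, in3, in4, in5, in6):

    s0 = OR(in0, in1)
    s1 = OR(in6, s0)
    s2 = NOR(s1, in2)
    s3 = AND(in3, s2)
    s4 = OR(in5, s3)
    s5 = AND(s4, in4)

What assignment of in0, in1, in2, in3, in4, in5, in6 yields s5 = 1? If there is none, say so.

in0=0 in1=0 in2=1 in3=1 in4=1 in5=1 in6=1

Check with in0=0 in1=0 in2=1 in3=1 in4=1 in5=1 in6=1:
s0 = OR(in0, in1) = OR(0, 0) = 0
s1 = OR(in6, s0) = OR(1, 0) = 1
s2 = NOR(s1, in2) = NOR(1, 1) = 0
s3 = AND(in3, s2) = AND(1, 0) = 0
s4 = OR(in5, s3) = OR(1, 0) = 1
s5 = AND(s4, in4) = AND(1, 1) = 1
So s5 = 1 as required.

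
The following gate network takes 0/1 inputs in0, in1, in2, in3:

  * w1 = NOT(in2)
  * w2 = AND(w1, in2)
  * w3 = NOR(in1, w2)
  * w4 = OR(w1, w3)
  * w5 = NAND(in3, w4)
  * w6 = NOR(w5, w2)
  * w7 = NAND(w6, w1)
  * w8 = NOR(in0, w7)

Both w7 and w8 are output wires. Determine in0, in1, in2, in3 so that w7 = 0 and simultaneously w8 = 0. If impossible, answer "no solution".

Check with in0=1, in1=0, in2=0, in3=1:
w1 = NOT(in2) = NOT 0 = 1
w2 = AND(w1, in2) = AND(1, 0) = 0
w3 = NOR(in1, w2) = NOR(0, 0) = 1
w4 = OR(w1, w3) = OR(1, 1) = 1
w5 = NAND(in3, w4) = NAND(1, 1) = 0
w6 = NOR(w5, w2) = NOR(0, 0) = 1
w7 = NAND(w6, w1) = NAND(1, 1) = 0
w8 = NOR(in0, w7) = NOR(1, 0) = 0
So w7 = 0 and w8 = 0.

in0=1, in1=0, in2=0, in3=1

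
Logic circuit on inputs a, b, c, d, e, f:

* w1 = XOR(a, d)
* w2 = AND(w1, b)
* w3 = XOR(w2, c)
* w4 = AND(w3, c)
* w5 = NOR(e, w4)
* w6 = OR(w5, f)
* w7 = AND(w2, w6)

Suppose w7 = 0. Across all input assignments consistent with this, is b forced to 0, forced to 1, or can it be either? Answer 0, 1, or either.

either

Both values of b occur among assignments with w7 = 0:
  b=0: a=0, b=0, c=0, d=0, e=0, f=0
  b=1: a=0, b=1, c=0, d=0, e=0, f=0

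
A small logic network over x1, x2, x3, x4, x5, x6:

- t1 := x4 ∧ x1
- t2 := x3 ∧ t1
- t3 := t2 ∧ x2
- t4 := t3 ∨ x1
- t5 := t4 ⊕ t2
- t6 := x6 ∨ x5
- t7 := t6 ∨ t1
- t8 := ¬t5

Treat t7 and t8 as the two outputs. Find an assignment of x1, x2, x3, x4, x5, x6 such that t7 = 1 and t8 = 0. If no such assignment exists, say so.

Check with x1=1, x2=0, x3=0, x4=1, x5=0, x6=0:
t1 = x4 ∧ x1 = 1 ∧ 1 = 1
t2 = x3 ∧ t1 = 0 ∧ 1 = 0
t3 = t2 ∧ x2 = 0 ∧ 0 = 0
t4 = t3 ∨ x1 = 0 ∨ 1 = 1
t5 = t4 ⊕ t2 = 1 ⊕ 0 = 1
t6 = x6 ∨ x5 = 0 ∨ 0 = 0
t7 = t6 ∨ t1 = 0 ∨ 1 = 1
t8 = ¬t5 = ¬1 = 0
So t7 = 1 and t8 = 0.

x1=1, x2=0, x3=0, x4=1, x5=0, x6=0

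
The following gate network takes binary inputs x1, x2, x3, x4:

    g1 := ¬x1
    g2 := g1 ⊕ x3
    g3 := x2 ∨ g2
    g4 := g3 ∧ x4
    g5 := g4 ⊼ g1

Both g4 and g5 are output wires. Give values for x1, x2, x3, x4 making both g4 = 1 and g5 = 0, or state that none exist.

Check with x1=0 x2=1 x3=1 x4=1:
g1 = ¬x1 = ¬0 = 1
g2 = g1 ⊕ x3 = 1 ⊕ 1 = 0
g3 = x2 ∨ g2 = 1 ∨ 0 = 1
g4 = g3 ∧ x4 = 1 ∧ 1 = 1
g5 = g4 ⊼ g1 = 1 ⊼ 1 = 0
So g4 = 1 and g5 = 0.

x1=0 x2=1 x3=1 x4=1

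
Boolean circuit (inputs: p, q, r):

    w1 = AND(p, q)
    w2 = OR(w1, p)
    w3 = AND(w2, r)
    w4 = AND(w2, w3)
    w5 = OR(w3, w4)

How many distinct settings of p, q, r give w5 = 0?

6

w5 = OR(w3, w4) must be 0, so both w3 = 0 and w4 = 0.
w3 = AND(w2, r) must be 0, so at least one of w2, r is 0.
w4 = AND(w2, w3) must be 0, so at least one of w2, w3 is 0.
Satisfying assignments:
  p=0, q=0, r=0
  p=0, q=0, r=1
  p=0, q=1, r=0
  p=0, q=1, r=1
  p=1, q=0, r=0
  p=1, q=1, r=0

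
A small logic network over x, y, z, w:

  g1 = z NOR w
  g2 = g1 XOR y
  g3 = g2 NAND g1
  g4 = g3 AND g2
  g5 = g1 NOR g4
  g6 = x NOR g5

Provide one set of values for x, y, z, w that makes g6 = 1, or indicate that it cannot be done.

Check with x=0, y=1, z=1, w=1:
g1 = z NOR w = 1 NOR 1 = 0
g2 = g1 XOR y = 0 XOR 1 = 1
g3 = g2 NAND g1 = 1 NAND 0 = 1
g4 = g3 AND g2 = 1 AND 1 = 1
g5 = g1 NOR g4 = 0 NOR 1 = 0
g6 = x NOR g5 = 0 NOR 0 = 1
So g6 = 1 as required.

x=0, y=1, z=1, w=1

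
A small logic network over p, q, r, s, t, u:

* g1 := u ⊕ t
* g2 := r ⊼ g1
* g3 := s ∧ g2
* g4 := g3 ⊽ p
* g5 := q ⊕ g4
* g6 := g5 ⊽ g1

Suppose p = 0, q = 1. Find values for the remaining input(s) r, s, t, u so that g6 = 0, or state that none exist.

r=0, s=1, t=0, u=0

g6 = g5 ⊽ g1 must be 0, so at least one of g5, g1 is 1.
Check with p = 0, q = 1 and r=0, s=1, t=0, u=0:
g1 = u ⊕ t = 0 ⊕ 0 = 0
g2 = r ⊼ g1 = 0 ⊼ 0 = 1
g3 = s ∧ g2 = 1 ∧ 1 = 1
g4 = g3 ⊽ p = 1 ⊽ 0 = 0
g5 = q ⊕ g4 = 1 ⊕ 0 = 1
g6 = g5 ⊽ g1 = 1 ⊽ 0 = 0
So g6 = 0.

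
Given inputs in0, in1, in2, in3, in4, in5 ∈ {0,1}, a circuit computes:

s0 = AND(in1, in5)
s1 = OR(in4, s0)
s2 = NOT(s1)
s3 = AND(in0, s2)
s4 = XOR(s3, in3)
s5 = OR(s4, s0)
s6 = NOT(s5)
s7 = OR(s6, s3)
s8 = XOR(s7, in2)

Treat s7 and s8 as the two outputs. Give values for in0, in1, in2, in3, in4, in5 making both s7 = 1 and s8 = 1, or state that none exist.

Check with in0=1, in1=0, in2=0, in3=0, in4=1, in5=0:
s0 = AND(in1, in5) = AND(0, 0) = 0
s1 = OR(in4, s0) = OR(1, 0) = 1
s2 = NOT(s1) = NOT 1 = 0
s3 = AND(in0, s2) = AND(1, 0) = 0
s4 = XOR(s3, in3) = XOR(0, 0) = 0
s5 = OR(s4, s0) = OR(0, 0) = 0
s6 = NOT(s5) = NOT 0 = 1
s7 = OR(s6, s3) = OR(1, 0) = 1
s8 = XOR(s7, in2) = XOR(1, 0) = 1
So s7 = 1 and s8 = 1.

in0=1, in1=0, in2=0, in3=0, in4=1, in5=0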